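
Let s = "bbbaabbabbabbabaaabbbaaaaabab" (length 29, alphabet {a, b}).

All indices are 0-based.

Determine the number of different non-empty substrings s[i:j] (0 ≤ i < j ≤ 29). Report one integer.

343

rank | idx | suffix
   0 |  21 | aaaaabab
   1 |  22 | aaaabab
   2 |  23 | aaabab
   3 |  15 | aaabbbaaaaabab
   4 |  24 | aabab
   5 |   3 | aabbabbabbabaaabbbaaaaabab
   6 |  16 | aabbbaaaaabab
   7 |  27 | ab
   8 |  13 | abaaabbbaaaaabab
   9 |  25 | abab
  10 |  10 | abbabaaabbbaaaaabab
  11 |   7 | abbabbabaaabbbaaaaabab
  12 |   4 | abbabbabbabaaabbbaaaaabab
  13 |  17 | abbbaaaaabab
  14 |  28 | b
  15 |  20 | baaaaabab
  16 |  14 | baaabbbaaaaabab
  17 |   2 | baabbabbabbabaaabbbaaaaabab
  18 |  26 | bab
  19 |  12 | babaaabbbaaaaabab
  20 |   9 | babbabaaabbbaaaaabab
  21 |   6 | babbabbabaaabbbaaaaabab
  22 |  19 | bbaaaaabab
  23 |   1 | bbaabbabbabbabaaabbbaaaaabab
  24 |  11 | bbabaaabbbaaaaabab
  25 |   8 | bbabbabaaabbbaaaaabab
  26 |   5 | bbabbabbabaaabbbaaaaabab
  27 |  18 | bbbaaaaabab
  28 |   0 | bbbaabbabbabbabaaabbbaaaaabab

SA = [21, 22, 23, 15, 24, 3, 16, 27, 13, 25, 10, 7, 4, 17, 28, 20, 14, 2, 26, 12, 9, 6, 19, 1, 11, 8, 5, 18, 0]
rank  pair      lcp
   1  s[21:],s[22:]  4  'aaaa'
   2  s[22:],s[23:]  3  'aaa'
   3  s[23:],s[15:]  4  'aaab'
   4  s[15:],s[24:]  2  'aa'
   5  s[24:],s[3:]  3  'aab'
   6  s[3:],s[16:]  4  'aabb'
   7  s[16:],s[27:]  1  'a'
   8  s[27:],s[13:]  2  'ab'
   9  s[13:],s[25:]  3  'aba'
  10  s[25:],s[10:]  2  'ab'
  11  s[10:],s[7:]  5  'abbab'
  12  s[7:],s[4:]  8  'abbabbab'
  13  s[4:],s[17:]  3  'abb'
  14  s[17:],s[28:]  0  ''
  15  s[28:],s[20:]  1  'b'
  16  s[20:],s[14:]  4  'baaa'
  17  s[14:],s[2:]  3  'baa'
  18  s[2:],s[26:]  2  'ba'
  19  s[26:],s[12:]  3  'bab'
  20  s[12:],s[9:]  3  'bab'
  21  s[9:],s[6:]  6  'babbab'
  22  s[6:],s[19:]  1  'b'
  23  s[19:],s[1:]  4  'bbaa'
  24  s[1:],s[11:]  3  'bba'
  25  s[11:],s[8:]  4  'bbab'
  26  s[8:],s[5:]  7  'bbabbab'
  27  s[5:],s[18:]  2  'bb'
  28  s[18:],s[0:]  5  'bbbaa'

n(n+1)/2 = 29·30/2 = 435
Σ LCP = 0 + 4 + 3 + 4 + 2 + 3 + 4 + 1 + 2 + 3 + 2 + 5 + 8 + 3 + 0 + 1 + 4 + 3 + 2 + 3 + 3 + 6 + 1 + 4 + 3 + 4 + 7 + 2 + 5 = 92
distinct = 435 − 92 = 343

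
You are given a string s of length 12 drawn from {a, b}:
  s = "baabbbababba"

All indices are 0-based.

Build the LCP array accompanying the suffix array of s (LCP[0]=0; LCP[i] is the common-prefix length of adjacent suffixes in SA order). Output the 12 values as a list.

[0, 1, 1, 2, 3, 0, 2, 2, 3, 1, 3, 2]

rank | idx | suffix
   0 |  11 | a
   1 |   1 | aabbbababba
   2 |   6 | ababba
   3 |   8 | abba
   4 |   2 | abbbababba
   5 |  10 | ba
   6 |   0 | baabbbababba
   7 |   5 | bababba
   8 |   7 | babba
   9 |   9 | bba
  10 |   4 | bbababba
  11 |   3 | bbbababba

SA = [11, 1, 6, 8, 2, 10, 0, 5, 7, 9, 4, 3]
rank  pair      lcp
   1  s[11:],s[1:]  1  'a'
   2  s[1:],s[6:]  1  'a'
   3  s[6:],s[8:]  2  'ab'
   4  s[8:],s[2:]  3  'abb'
   5  s[2:],s[10:]  0  ''
   6  s[10:],s[0:]  2  'ba'
   7  s[0:],s[5:]  2  'ba'
   8  s[5:],s[7:]  3  'bab'
   9  s[7:],s[9:]  1  'b'
  10  s[9:],s[4:]  3  'bba'
  11  s[4:],s[3:]  2  'bb'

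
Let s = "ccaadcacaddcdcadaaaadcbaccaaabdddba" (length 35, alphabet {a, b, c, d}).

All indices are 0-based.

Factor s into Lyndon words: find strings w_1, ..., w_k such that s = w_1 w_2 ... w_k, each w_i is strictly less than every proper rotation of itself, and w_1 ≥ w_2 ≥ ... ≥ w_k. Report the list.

["c", "c", "aadcacaddcdcad", "aaaadcbaccaaabdddb", "a"]

emit factor 1: 'c' (i=0, period=1)
emit factor 2: 'c' (i=1, period=1)
emit factor 3: 'aadcacaddcdcad' (i=2, period=14)
emit factor 4: 'aaaadcbaccaaabdddb' (i=16, period=18)
emit factor 5: 'a' (i=34, period=1)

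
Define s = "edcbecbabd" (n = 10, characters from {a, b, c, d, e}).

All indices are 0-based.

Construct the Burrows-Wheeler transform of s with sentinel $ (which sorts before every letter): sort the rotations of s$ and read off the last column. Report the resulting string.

rank  rotation     last
    0  $edcbecbabd  d
    1  abd$edcbecb  b
    2  babd$edcbec  c
    3  bd$edcbecba  a
    4  becbabd$edc  c
    5  cbabd$edcbe  e
    6  cbecbabd$ed  d
    7  d$edcbecbab  b
    8  dcbecbabd$e  e
    9  ecbabd$edcb  b
   10  edcbecbabd$  $

dbcacedbeb$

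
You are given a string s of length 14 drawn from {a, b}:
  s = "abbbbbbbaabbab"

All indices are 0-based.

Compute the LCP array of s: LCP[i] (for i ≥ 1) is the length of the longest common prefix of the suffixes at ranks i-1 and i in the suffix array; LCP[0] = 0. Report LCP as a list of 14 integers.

rank→(start, suffix):
  0 → (8, 'aabbab')
  1 → (12, 'ab')
  2 → (9, 'abbab')
  3 → (0, 'abbbbbbbaabbab')
  4 → (13, 'b')
  5 → (7, 'baabbab')
  6 → (11, 'bab')
  7 → (6, 'bbaabbab')
  8 → (10, 'bbab')
  9 → (5, 'bbbaabbab')
  10 → (4, 'bbbbaabbab')
  11 → (3, 'bbbbbaabbab')
  12 → (2, 'bbbbbbaabbab')
  13 → (1, 'bbbbbbbaabbab')

SA = [8, 12, 9, 0, 13, 7, 11, 6, 10, 5, 4, 3, 2, 1]
[i] adj suffixes → lcp
  [1] 8/12 → 1 ('a')
  [2] 12/9 → 2 ('ab')
  [3] 9/0 → 3 ('abb')
  [4] 0/13 → 0 ('')
  [5] 13/7 → 1 ('b')
  [6] 7/11 → 2 ('ba')
  [7] 11/6 → 1 ('b')
  [8] 6/10 → 3 ('bba')
  [9] 10/5 → 2 ('bb')
  [10] 5/4 → 3 ('bbb')
  [11] 4/3 → 4 ('bbbb')
  [12] 3/2 → 5 ('bbbbb')
  [13] 2/1 → 6 ('bbbbbb')

[0, 1, 2, 3, 0, 1, 2, 1, 3, 2, 3, 4, 5, 6]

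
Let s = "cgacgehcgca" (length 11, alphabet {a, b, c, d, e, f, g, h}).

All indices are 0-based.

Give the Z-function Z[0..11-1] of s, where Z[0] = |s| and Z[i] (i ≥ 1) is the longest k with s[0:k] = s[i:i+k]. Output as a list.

[11, 0, 0, 2, 0, 0, 0, 2, 0, 1, 0]

Z[0]=11
i=1: i≥r, start 0; Z[1]=0
i=2: i≥r, start 0; Z[2]=0
i=3: i≥r, start 0; Z[3]=2 extend→box=[3,5)
i=4: min(r-i=1, Z[1]=0)=0; Z[4]=0
i=5: i≥r, start 0; Z[5]=0
i=6: i≥r, start 0; Z[6]=0
i=7: i≥r, start 0; Z[7]=2 extend→box=[7,9)
i=8: min(r-i=1, Z[1]=0)=0; Z[8]=0
i=9: i≥r, start 0; Z[9]=1 extend→box=[9,10)
i=10: i≥r, start 0; Z[10]=0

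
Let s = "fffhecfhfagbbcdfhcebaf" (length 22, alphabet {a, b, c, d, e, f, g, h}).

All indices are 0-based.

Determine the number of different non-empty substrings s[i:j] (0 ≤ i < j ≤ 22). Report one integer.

236

rank | idx | suffix
   0 |  20 | af
   1 |   9 | agbbcdfhcebaf
   2 |  19 | baf
   3 |  11 | bbcdfhcebaf
   4 |  12 | bcdfhcebaf
   5 |  13 | cdfhcebaf
   6 |  17 | cebaf
   7 |   5 | cfhfagbbcdfhcebaf
   8 |  14 | dfhcebaf
   9 |  18 | ebaf
  10 |   4 | ecfhfagbbcdfhcebaf
  11 |  21 | f
  12 |   8 | fagbbcdfhcebaf
  13 |   0 | fffhecfhfagbbcdfhcebaf
  14 |   1 | ffhecfhfagbbcdfhcebaf
  15 |  15 | fhcebaf
  16 |   2 | fhecfhfagbbcdfhcebaf
  17 |   6 | fhfagbbcdfhcebaf
  18 |  10 | gbbcdfhcebaf
  19 |  16 | hcebaf
  20 |   3 | hecfhfagbbcdfhcebaf
  21 |   7 | hfagbbcdfhcebaf

SA = [20, 9, 19, 11, 12, 13, 17, 5, 14, 18, 4, 21, 8, 0, 1, 15, 2, 6, 10, 16, 3, 7]
rank  pair      lcp
   1  s[20:],s[9:]  1  'a'
   2  s[9:],s[19:]  0  ''
   3  s[19:],s[11:]  1  'b'
   4  s[11:],s[12:]  1  'b'
   5  s[12:],s[13:]  0  ''
   6  s[13:],s[17:]  1  'c'
   7  s[17:],s[5:]  1  'c'
   8  s[5:],s[14:]  0  ''
   9  s[14:],s[18:]  0  ''
  10  s[18:],s[4:]  1  'e'
  11  s[4:],s[21:]  0  ''
  12  s[21:],s[8:]  1  'f'
  13  s[8:],s[0:]  1  'f'
  14  s[0:],s[1:]  2  'ff'
  15  s[1:],s[15:]  1  'f'
  16  s[15:],s[2:]  2  'fh'
  17  s[2:],s[6:]  2  'fh'
  18  s[6:],s[10:]  0  ''
  19  s[10:],s[16:]  0  ''
  20  s[16:],s[3:]  1  'h'
  21  s[3:],s[7:]  1  'h'

n(n+1)/2 = 22·23/2 = 253
Σ LCP = 0 + 1 + 0 + 1 + 1 + 0 + 1 + 1 + 0 + 0 + 1 + 0 + 1 + 1 + 2 + 1 + 2 + 2 + 0 + 0 + 1 + 1 = 17
distinct = 253 − 17 = 236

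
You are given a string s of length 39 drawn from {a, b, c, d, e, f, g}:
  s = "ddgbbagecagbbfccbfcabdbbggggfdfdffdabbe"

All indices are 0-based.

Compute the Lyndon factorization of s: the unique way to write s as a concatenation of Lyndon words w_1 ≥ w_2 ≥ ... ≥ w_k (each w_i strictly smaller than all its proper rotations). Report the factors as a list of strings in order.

["ddg", "b", "b", "agec", "agbbfccbfc", "abdbbggggfdfdffd", "abbe"]

emit factor 1: 'ddg' (i=0, period=3)
emit factor 2: 'b' (i=3, period=1)
emit factor 3: 'b' (i=4, period=1)
emit factor 4: 'agec' (i=5, period=4)
emit factor 5: 'agbbfccbfc' (i=9, period=10)
emit factor 6: 'abdbbggggfdfdffd' (i=19, period=16)
emit factor 7: 'abbe' (i=35, period=4)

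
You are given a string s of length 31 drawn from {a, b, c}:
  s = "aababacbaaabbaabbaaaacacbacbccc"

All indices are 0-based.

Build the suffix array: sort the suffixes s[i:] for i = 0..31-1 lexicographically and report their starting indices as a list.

rank→(start, suffix):
  0 → (17, 'aaaacacbacbccc')
  1 → (8, 'aaabbaabbaaaacacbacbccc')
  2 → (18, 'aaacacbacbccc')
  3 → (0, 'aababacbaaabbaabbaaaacacbacbccc')
  4 → (13, 'aabbaaaacacbacbccc')
  5 → (9, 'aabbaabbaaaacacbacbccc')
  6 → (19, 'aacacbacbccc')
  7 → (1, 'ababacbaaabbaabbaaaacacbacbccc')
  8 → (3, 'abacbaaabbaabbaaaacacbacbccc')
  9 → (14, 'abbaaaacacbacbccc')
  10 → (10, 'abbaabbaaaacacbacbccc')
  11 → (20, 'acacbacbccc')
  12 → (5, 'acbaaabbaabbaaaacacbacbccc')
  13 → (22, 'acbacbccc')
  14 → (25, 'acbccc')
  15 → (16, 'baaaacacbacbccc')
  16 → (7, 'baaabbaabbaaaacacbacbccc')
  17 → (12, 'baabbaaaacacbacbccc')
  18 → (2, 'babacbaaabbaabbaaaacacbacbccc')
  19 → (4, 'bacbaaabbaabbaaaacacbacbccc')
  20 → (24, 'bacbccc')
  21 → (15, 'bbaaaacacbacbccc')
  22 → (11, 'bbaabbaaaacacbacbccc')
  23 → (27, 'bccc')
  24 → (30, 'c')
  25 → (21, 'cacbacbccc')
  26 → (6, 'cbaaabbaabbaaaacacbacbccc')
  27 → (23, 'cbacbccc')
  28 → (26, 'cbccc')
  29 → (29, 'cc')
  30 → (28, 'ccc')

[17, 8, 18, 0, 13, 9, 19, 1, 3, 14, 10, 20, 5, 22, 25, 16, 7, 12, 2, 4, 24, 15, 11, 27, 30, 21, 6, 23, 26, 29, 28]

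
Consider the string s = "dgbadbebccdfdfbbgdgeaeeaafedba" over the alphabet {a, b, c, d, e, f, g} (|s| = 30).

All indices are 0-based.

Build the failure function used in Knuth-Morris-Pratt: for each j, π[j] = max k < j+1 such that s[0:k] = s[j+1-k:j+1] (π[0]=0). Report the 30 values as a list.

[0, 0, 0, 0, 1, 0, 0, 0, 0, 0, 1, 0, 1, 0, 0, 0, 0, 1, 2, 0, 0, 0, 0, 0, 0, 0, 0, 1, 0, 0]

π[0] = 0
j=1 s[j]='g': π[1]=0 (border '')
j=2 s[j]='b': π[2]=0 (border '')
j=3 s[j]='a': π[3]=0 (border '')
j=4 s[j]='d': π[4]=1 (border 'd')
j=5 s[j]='b': k: 1→0; π[5]=0 (border '')
j=6 s[j]='e': π[6]=0 (border '')
j=7 s[j]='b': π[7]=0 (border '')
j=8 s[j]='c': π[8]=0 (border '')
j=9 s[j]='c': π[9]=0 (border '')
j=10 s[j]='d': π[10]=1 (border 'd')
j=11 s[j]='f': k: 1→0; π[11]=0 (border '')
j=12 s[j]='d': π[12]=1 (border 'd')
j=13 s[j]='f': k: 1→0; π[13]=0 (border '')
j=14 s[j]='b': π[14]=0 (border '')
j=15 s[j]='b': π[15]=0 (border '')
j=16 s[j]='g': π[16]=0 (border '')
j=17 s[j]='d': π[17]=1 (border 'd')
j=18 s[j]='g': π[18]=2 (border 'dg')
j=19 s[j]='e': k: 2→0; π[19]=0 (border '')
j=20 s[j]='a': π[20]=0 (border '')
j=21 s[j]='e': π[21]=0 (border '')
j=22 s[j]='e': π[22]=0 (border '')
j=23 s[j]='a': π[23]=0 (border '')
j=24 s[j]='a': π[24]=0 (border '')
j=25 s[j]='f': π[25]=0 (border '')
j=26 s[j]='e': π[26]=0 (border '')
j=27 s[j]='d': π[27]=1 (border 'd')
j=28 s[j]='b': k: 1→0; π[28]=0 (border '')
j=29 s[j]='a': π[29]=0 (border '')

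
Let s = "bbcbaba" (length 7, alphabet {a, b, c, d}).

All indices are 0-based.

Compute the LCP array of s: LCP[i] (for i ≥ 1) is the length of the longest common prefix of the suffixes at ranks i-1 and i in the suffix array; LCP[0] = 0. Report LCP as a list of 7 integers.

[0, 1, 0, 2, 1, 1, 0]

rank | idx | suffix
   0 |   6 | a
   1 |   4 | aba
   2 |   5 | ba
   3 |   3 | baba
   4 |   0 | bbcbaba
   5 |   1 | bcbaba
   6 |   2 | cbaba

SA = [6, 4, 5, 3, 0, 1, 2]
[i] adj suffixes → lcp
  [1] 6/4 → 1 ('a')
  [2] 4/5 → 0 ('')
  [3] 5/3 → 2 ('ba')
  [4] 3/0 → 1 ('b')
  [5] 0/1 → 1 ('b')
  [6] 1/2 → 0 ('')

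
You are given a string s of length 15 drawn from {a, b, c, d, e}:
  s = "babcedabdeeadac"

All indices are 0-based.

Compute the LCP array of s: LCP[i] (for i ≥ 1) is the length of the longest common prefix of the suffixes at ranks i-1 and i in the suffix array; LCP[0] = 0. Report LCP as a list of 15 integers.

[0, 2, 1, 1, 0, 1, 1, 0, 1, 0, 2, 1, 0, 1, 1]

sorted suffixes:
  #0 SA[0]=1  'abcedabdeeadac'
  #1 SA[1]=6  'abdeeadac'
  #2 SA[2]=13  'ac'
  #3 SA[3]=11  'adac'
  #4 SA[4]=0  'babcedabdeeadac'
  #5 SA[5]=2  'bcedabdeeadac'
  #6 SA[6]=7  'bdeeadac'
  #7 SA[7]=14  'c'
  #8 SA[8]=3  'cedabdeeadac'
  #9 SA[9]=5  'dabdeeadac'
  #10 SA[10]=12  'dac'
  #11 SA[11]=8  'deeadac'
  #12 SA[12]=10  'eadac'
  #13 SA[13]=4  'edabdeeadac'
  #14 SA[14]=9  'eeadac'

SA = [1, 6, 13, 11, 0, 2, 7, 14, 3, 5, 12, 8, 10, 4, 9]
i: (SA[i-1],SA[i]) lcp shared
  1: (1,6) 2 'ab'
  2: (6,13) 1 'a'
  3: (13,11) 1 'a'
  4: (11,0) 0 ''
  5: (0,2) 1 'b'
  6: (2,7) 1 'b'
  7: (7,14) 0 ''
  8: (14,3) 1 'c'
  9: (3,5) 0 ''
  10: (5,12) 2 'da'
  11: (12,8) 1 'd'
  12: (8,10) 0 ''
  13: (10,4) 1 'e'
  14: (4,9) 1 'e'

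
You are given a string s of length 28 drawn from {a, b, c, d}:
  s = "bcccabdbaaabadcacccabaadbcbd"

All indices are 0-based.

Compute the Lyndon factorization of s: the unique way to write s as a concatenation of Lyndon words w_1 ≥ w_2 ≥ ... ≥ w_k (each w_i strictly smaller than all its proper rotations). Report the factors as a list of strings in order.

emit factor 1: 'bccc' (i=0, period=4)
emit factor 2: 'abdb' (i=4, period=4)
emit factor 3: 'aaabadcacccabaadbcbd' (i=8, period=20)

["bccc", "abdb", "aaabadcacccabaadbcbd"]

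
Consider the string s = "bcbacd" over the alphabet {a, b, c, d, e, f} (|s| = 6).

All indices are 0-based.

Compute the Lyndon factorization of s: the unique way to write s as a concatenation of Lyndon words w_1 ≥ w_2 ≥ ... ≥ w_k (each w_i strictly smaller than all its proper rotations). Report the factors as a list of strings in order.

["bc", "b", "acd"]

emit factor 1: 'bc' (i=0, period=2)
emit factor 2: 'b' (i=2, period=1)
emit factor 3: 'acd' (i=3, period=3)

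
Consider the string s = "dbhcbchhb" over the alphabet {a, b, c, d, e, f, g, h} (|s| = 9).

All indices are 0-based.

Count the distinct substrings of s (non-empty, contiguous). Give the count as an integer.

rank | idx | suffix
   0 |   8 | b
   1 |   4 | bchhb
   2 |   1 | bhcbchhb
   3 |   3 | cbchhb
   4 |   5 | chhb
   5 |   0 | dbhcbchhb
   6 |   7 | hb
   7 |   2 | hcbchhb
   8 |   6 | hhb

SA = [8, 4, 1, 3, 5, 0, 7, 2, 6]
[i] adj suffixes → lcp
  [1] 8/4 → 1 ('b')
  [2] 4/1 → 1 ('b')
  [3] 1/3 → 0 ('')
  [4] 3/5 → 1 ('c')
  [5] 5/0 → 0 ('')
  [6] 0/7 → 0 ('')
  [7] 7/2 → 1 ('h')
  [8] 2/6 → 1 ('h')

n(n+1)/2 = 9·10/2 = 45
Σ LCP = 0 + 1 + 1 + 0 + 1 + 0 + 0 + 1 + 1 = 5
distinct = 45 − 5 = 40

40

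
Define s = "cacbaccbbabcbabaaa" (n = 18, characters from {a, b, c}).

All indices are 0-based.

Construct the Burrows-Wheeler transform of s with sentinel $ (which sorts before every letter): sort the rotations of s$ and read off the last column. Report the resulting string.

aaabbbcbacbcca$baca

rank  rotation             last
    0  $cacbaccbbabcbabaaa  a
    1  a$cacbaccbbabcbabaa  a
    2  aa$cacbaccbbabcbaba  a
    3  aaa$cacbaccbbabcbab  b
    4  abaaa$cacbaccbbabcb  b
    5  abcbabaaa$cacbaccbb  b
    6  acbaccbbabcbabaaa$c  c
    7  accbbabcbabaaa$cacb  b
    8  baaa$cacbaccbbabcba  a
    9  babaaa$cacbaccbbabc  c
   10  babcbabaaa$cacbaccb  b
   11  baccbbabcbabaaa$cac  c
   12  bbabcbabaaa$cacbacc  c
   13  bcbabaaa$cacbaccbba  a
   14  cacbaccbbabcbabaaa$  $
   15  cbabaaa$cacbaccbbab  b
   16  cbaccbbabcbabaaa$ca  a
   17  cbbabcbabaaa$cacbac  c
   18  ccbbabcbabaaa$cacba  a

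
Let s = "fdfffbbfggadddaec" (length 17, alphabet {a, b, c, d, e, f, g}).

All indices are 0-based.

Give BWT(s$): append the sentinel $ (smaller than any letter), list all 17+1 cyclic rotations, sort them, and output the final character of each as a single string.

rank  rotation            last
    0  $fdfffbbfggadddaec  c
    1  adddaec$fdfffbbfgg  g
    2  aec$fdfffbbfggaddd  d
    3  bbfggadddaec$fdfff  f
    4  bfggadddaec$fdfffb  b
    5  c$fdfffbbfggadddae  e
    6  daec$fdfffbbfggadd  d
    7  ddaec$fdfffbbfggad  d
    8  dddaec$fdfffbbfgga  a
    9  dfffbbfggadddaec$f  f
   10  ec$fdfffbbfggaddda  a
   11  fbbfggadddaec$fdff  f
   12  fdfffbbfggadddaec$  $
   13  ffbbfggadddaec$fdf  f
   14  fffbbfggadddaec$fd  d
   15  fggadddaec$fdfffbb  b
   16  gadddaec$fdfffbbfg  g
   17  ggadddaec$fdfffbbf  f

cgdfbeddafaf$fdbgf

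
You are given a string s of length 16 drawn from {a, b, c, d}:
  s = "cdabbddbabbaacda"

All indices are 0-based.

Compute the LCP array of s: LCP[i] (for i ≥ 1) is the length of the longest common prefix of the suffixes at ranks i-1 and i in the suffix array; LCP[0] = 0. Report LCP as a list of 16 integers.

[0, 1, 1, 3, 1, 0, 2, 1, 2, 1, 0, 3, 0, 2, 1, 1]

sorted suffixes:
  #0 SA[0]=15  'a'
  #1 SA[1]=11  'aacda'
  #2 SA[2]=8  'abbaacda'
  #3 SA[3]=2  'abbddbabbaacda'
  #4 SA[4]=12  'acda'
  #5 SA[5]=10  'baacda'
  #6 SA[6]=7  'babbaacda'
  #7 SA[7]=9  'bbaacda'
  #8 SA[8]=3  'bbddbabbaacda'
  #9 SA[9]=4  'bddbabbaacda'
  #10 SA[10]=13  'cda'
  #11 SA[11]=0  'cdabbddbabbaacda'
  #12 SA[12]=14  'da'
  #13 SA[13]=1  'dabbddbabbaacda'
  #14 SA[14]=6  'dbabbaacda'
  #15 SA[15]=5  'ddbabbaacda'

SA = [15, 11, 8, 2, 12, 10, 7, 9, 3, 4, 13, 0, 14, 1, 6, 5]
[i] adj suffixes → lcp
  [1] 15/11 → 1 ('a')
  [2] 11/8 → 1 ('a')
  [3] 8/2 → 3 ('abb')
  [4] 2/12 → 1 ('a')
  [5] 12/10 → 0 ('')
  [6] 10/7 → 2 ('ba')
  [7] 7/9 → 1 ('b')
  [8] 9/3 → 2 ('bb')
  [9] 3/4 → 1 ('b')
  [10] 4/13 → 0 ('')
  [11] 13/0 → 3 ('cda')
  [12] 0/14 → 0 ('')
  [13] 14/1 → 2 ('da')
  [14] 1/6 → 1 ('d')
  [15] 6/5 → 1 ('d')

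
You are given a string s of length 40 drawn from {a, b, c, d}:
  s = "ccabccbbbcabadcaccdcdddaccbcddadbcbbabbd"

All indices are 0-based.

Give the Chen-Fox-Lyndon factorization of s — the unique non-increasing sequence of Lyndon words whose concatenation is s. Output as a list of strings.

emit factor 1: 'c' (i=0, period=1)
emit factor 2: 'c' (i=1, period=1)
emit factor 3: 'abccbbbc' (i=2, period=8)
emit factor 4: 'abadcaccdcdddaccbcddadbcbbabbd' (i=10, period=30)

["c", "c", "abccbbbc", "abadcaccdcdddaccbcddadbcbbabbd"]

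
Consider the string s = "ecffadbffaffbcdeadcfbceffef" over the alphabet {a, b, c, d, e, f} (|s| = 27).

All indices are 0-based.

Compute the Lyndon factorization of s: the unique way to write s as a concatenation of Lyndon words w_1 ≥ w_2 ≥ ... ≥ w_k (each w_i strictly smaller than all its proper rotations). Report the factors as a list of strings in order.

["e", "cff", "adbffaffbcdeadcfbceffef"]

emit factor 1: 'e' (i=0, period=1)
emit factor 2: 'cff' (i=1, period=3)
emit factor 3: 'adbffaffbcdeadcfbceffef' (i=4, period=23)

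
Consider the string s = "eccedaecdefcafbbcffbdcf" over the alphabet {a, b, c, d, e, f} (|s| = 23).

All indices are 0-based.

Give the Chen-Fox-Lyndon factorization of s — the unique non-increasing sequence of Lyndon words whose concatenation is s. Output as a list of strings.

["e", "cced", "aecdefcafbbcffbdcf"]

emit factor 1: 'e' (i=0, period=1)
emit factor 2: 'cced' (i=1, period=4)
emit factor 3: 'aecdefcafbbcffbdcf' (i=5, period=18)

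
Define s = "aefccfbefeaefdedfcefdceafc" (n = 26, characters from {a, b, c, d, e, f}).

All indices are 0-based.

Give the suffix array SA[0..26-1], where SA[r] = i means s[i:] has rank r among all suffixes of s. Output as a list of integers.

rank | idx | suffix
   0 |   0 | aefccfbefeaefdedfcefdceafc
   1 |  10 | aefdedfcefdceafc
   2 |  23 | afc
   3 |   6 | befeaefdedfcefdceafc
   4 |  25 | c
   5 |   3 | ccfbefeaefdedfcefdceafc
   6 |  21 | ceafc
   7 |  17 | cefdceafc
   8 |   4 | cfbefeaefdedfcefdceafc
   9 |  20 | dceafc
  10 |  13 | dedfcefdceafc
  11 |  15 | dfcefdceafc
  12 |   9 | eaefdedfcefdceafc
  13 |  22 | eafc
  14 |  14 | edfcefdceafc
  15 |   1 | efccfbefeaefdedfcefdceafc
  16 |  18 | efdceafc
  17 |  11 | efdedfcefdceafc
  18 |   7 | efeaefdedfcefdceafc
  19 |   5 | fbefeaefdedfcefdceafc
  20 |  24 | fc
  21 |   2 | fccfbefeaefdedfcefdceafc
  22 |  16 | fcefdceafc
  23 |  19 | fdceafc
  24 |  12 | fdedfcefdceafc
  25 |   8 | feaefdedfcefdceafc

[0, 10, 23, 6, 25, 3, 21, 17, 4, 20, 13, 15, 9, 22, 14, 1, 18, 11, 7, 5, 24, 2, 16, 19, 12, 8]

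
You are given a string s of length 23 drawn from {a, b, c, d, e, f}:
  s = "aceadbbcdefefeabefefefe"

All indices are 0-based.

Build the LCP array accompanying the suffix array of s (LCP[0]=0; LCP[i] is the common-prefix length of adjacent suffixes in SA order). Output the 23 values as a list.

rank→(start, suffix):
  0 → (14, 'abefefefe')
  1 → (0, 'aceadbbcdefefeabefefefe')
  2 → (3, 'adbbcdefefeabefefefe')
  3 → (5, 'bbcdefefeabefefefe')
  4 → (6, 'bcdefefeabefefefe')
  5 → (15, 'befefefe')
  6 → (7, 'cdefefeabefefefe')
  7 → (1, 'ceadbbcdefefeabefefefe')
  8 → (4, 'dbbcdefefeabefefefe')
  9 → (8, 'defefeabefefefe')
  10 → (22, 'e')
  11 → (13, 'eabefefefe')
  12 → (2, 'eadbbcdefefeabefefefe')
  13 → (20, 'efe')
  14 → (11, 'efeabefefefe')
  15 → (18, 'efefe')
  16 → (9, 'efefeabefefefe')
  17 → (16, 'efefefe')
  18 → (21, 'fe')
  19 → (12, 'feabefefefe')
  20 → (19, 'fefe')
  21 → (10, 'fefeabefefefe')
  22 → (17, 'fefefe')

SA = [14, 0, 3, 5, 6, 15, 7, 1, 4, 8, 22, 13, 2, 20, 11, 18, 9, 16, 21, 12, 19, 10, 17]
rank  pair      lcp
   1  s[14:],s[0:]  1  'a'
   2  s[0:],s[3:]  1  'a'
   3  s[3:],s[5:]  0  ''
   4  s[5:],s[6:]  1  'b'
   5  s[6:],s[15:]  1  'b'
   6  s[15:],s[7:]  0  ''
   7  s[7:],s[1:]  1  'c'
   8  s[1:],s[4:]  0  ''
   9  s[4:],s[8:]  1  'd'
  10  s[8:],s[22:]  0  ''
  11  s[22:],s[13:]  1  'e'
  12  s[13:],s[2:]  2  'ea'
  13  s[2:],s[20:]  1  'e'
  14  s[20:],s[11:]  3  'efe'
  15  s[11:],s[18:]  3  'efe'
  16  s[18:],s[9:]  5  'efefe'
  17  s[9:],s[16:]  5  'efefe'
  18  s[16:],s[21:]  0  ''
  19  s[21:],s[12:]  2  'fe'
  20  s[12:],s[19:]  2  'fe'
  21  s[19:],s[10:]  4  'fefe'
  22  s[10:],s[17:]  4  'fefe'

[0, 1, 1, 0, 1, 1, 0, 1, 0, 1, 0, 1, 2, 1, 3, 3, 5, 5, 0, 2, 2, 4, 4]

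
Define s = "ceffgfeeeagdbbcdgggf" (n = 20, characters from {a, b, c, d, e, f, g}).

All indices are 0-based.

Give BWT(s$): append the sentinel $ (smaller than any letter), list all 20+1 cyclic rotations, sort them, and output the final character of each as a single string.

fedbb$gceefcggefagfgd

rank  rotation               last
    0  $ceffgfeeeagdbbcdgggf  f
    1  agdbbcdgggf$ceffgfeee  e
    2  bbcdgggf$ceffgfeeeagd  d
    3  bcdgggf$ceffgfeeeagdb  b
    4  cdgggf$ceffgfeeeagdbb  b
    5  ceffgfeeeagdbbcdgggf$  $
    6  dbbcdgggf$ceffgfeeeag  g
    7  dgggf$ceffgfeeeagdbbc  c
    8  eagdbbcdgggf$ceffgfee  e
    9  eeagdbbcdgggf$ceffgfe  e
   10  eeeagdbbcdgggf$ceffgf  f
   11  effgfeeeagdbbcdgggf$c  c
   12  f$ceffgfeeeagdbbcdggg  g
   13  feeeagdbbcdgggf$ceffg  g
   14  ffgfeeeagdbbcdgggf$ce  e
   15  fgfeeeagdbbcdgggf$cef  f
   16  gdbbcdgggf$ceffgfeeea  a
   17  gf$ceffgfeeeagdbbcdgg  g
   18  gfeeeagdbbcdgggf$ceff  f
   19  ggf$ceffgfeeeagdbbcdg  g
   20  gggf$ceffgfeeeagdbbcd  d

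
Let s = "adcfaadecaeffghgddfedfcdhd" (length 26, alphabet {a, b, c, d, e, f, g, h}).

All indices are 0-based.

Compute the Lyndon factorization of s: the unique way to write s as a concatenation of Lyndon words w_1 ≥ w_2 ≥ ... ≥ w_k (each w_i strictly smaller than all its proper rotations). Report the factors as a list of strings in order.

emit factor 1: 'adcf' (i=0, period=4)
emit factor 2: 'aadecaeffghgddfedfcdhd' (i=4, period=22)

["adcf", "aadecaeffghgddfedfcdhd"]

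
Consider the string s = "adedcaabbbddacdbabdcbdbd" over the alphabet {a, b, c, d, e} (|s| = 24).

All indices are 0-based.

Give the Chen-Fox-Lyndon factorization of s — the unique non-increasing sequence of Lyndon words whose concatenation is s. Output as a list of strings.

emit factor 1: 'adedc' (i=0, period=5)
emit factor 2: 'aabbbddacdbabdcbdbd' (i=5, period=19)

["adedc", "aabbbddacdbabdcbdbd"]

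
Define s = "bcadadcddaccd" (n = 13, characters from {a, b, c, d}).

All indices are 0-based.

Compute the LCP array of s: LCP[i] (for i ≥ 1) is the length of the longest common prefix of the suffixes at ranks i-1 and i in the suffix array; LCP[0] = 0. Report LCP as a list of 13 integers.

rank | idx | suffix
   0 |   9 | accd
   1 |   2 | adadcddaccd
   2 |   4 | adcddaccd
   3 |   0 | bcadadcddaccd
   4 |   1 | cadadcddaccd
   5 |  10 | ccd
   6 |  11 | cd
   7 |   6 | cddaccd
   8 |  12 | d
   9 |   8 | daccd
  10 |   3 | dadcddaccd
  11 |   5 | dcddaccd
  12 |   7 | ddaccd

SA = [9, 2, 4, 0, 1, 10, 11, 6, 12, 8, 3, 5, 7]
rank  pair      lcp
   1  s[9:],s[2:]  1  'a'
   2  s[2:],s[4:]  2  'ad'
   3  s[4:],s[0:]  0  ''
   4  s[0:],s[1:]  0  ''
   5  s[1:],s[10:]  1  'c'
   6  s[10:],s[11:]  1  'c'
   7  s[11:],s[6:]  2  'cd'
   8  s[6:],s[12:]  0  ''
   9  s[12:],s[8:]  1  'd'
  10  s[8:],s[3:]  2  'da'
  11  s[3:],s[5:]  1  'd'
  12  s[5:],s[7:]  1  'd'

[0, 1, 2, 0, 0, 1, 1, 2, 0, 1, 2, 1, 1]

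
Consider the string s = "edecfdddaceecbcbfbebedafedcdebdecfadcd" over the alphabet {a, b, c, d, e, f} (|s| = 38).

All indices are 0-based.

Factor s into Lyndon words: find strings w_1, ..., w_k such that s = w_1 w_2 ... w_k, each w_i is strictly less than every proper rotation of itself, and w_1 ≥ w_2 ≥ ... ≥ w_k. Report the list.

emit factor 1: 'e' (i=0, period=1)
emit factor 2: 'de' (i=1, period=2)
emit factor 3: 'cfddd' (i=3, period=5)
emit factor 4: 'aceecbcbfbebedafedcdebdecfadcd' (i=8, period=30)

["e", "de", "cfddd", "aceecbcbfbebedafedcdebdecfadcd"]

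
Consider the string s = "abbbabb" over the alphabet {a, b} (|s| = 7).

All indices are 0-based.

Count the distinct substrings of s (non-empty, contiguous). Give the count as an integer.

19

rank→(start, suffix):
  0 → (4, 'abb')
  1 → (0, 'abbbabb')
  2 → (6, 'b')
  3 → (3, 'babb')
  4 → (5, 'bb')
  5 → (2, 'bbabb')
  6 → (1, 'bbbabb')

SA = [4, 0, 6, 3, 5, 2, 1]
[i] adj suffixes → lcp
  [1] 4/0 → 3 ('abb')
  [2] 0/6 → 0 ('')
  [3] 6/3 → 1 ('b')
  [4] 3/5 → 1 ('b')
  [5] 5/2 → 2 ('bb')
  [6] 2/1 → 2 ('bb')

n(n+1)/2 = 7·8/2 = 28
Σ LCP = 0 + 3 + 0 + 1 + 1 + 2 + 2 = 9
distinct = 28 − 9 = 19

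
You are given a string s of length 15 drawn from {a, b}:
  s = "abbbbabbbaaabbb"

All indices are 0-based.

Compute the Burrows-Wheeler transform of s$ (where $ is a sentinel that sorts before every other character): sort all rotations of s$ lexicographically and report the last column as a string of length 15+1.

rank  rotation          last
    0  $abbbbabbbaaabbb  b
    1  aaabbb$abbbbabbb  b
    2  aabbb$abbbbabbba  a
    3  abbb$abbbbabbbaa  a
    4  abbbaaabbb$abbbb  b
    5  abbbbabbbaaabbb$  $
    6  b$abbbbabbbaaabb  b
    7  baaabbb$abbbbabb  b
    8  babbbaaabbb$abbb  b
    9  bb$abbbbabbbaaab  b
   10  bbaaabbb$abbbbab  b
   11  bbabbbaaabbb$abb  b
   12  bbb$abbbbabbbaaa  a
   13  bbbaaabbb$abbbba  a
   14  bbbabbbaaabbb$ab  b
   15  bbbbabbbaaabbb$a  a

bbaab$bbbbbbaaba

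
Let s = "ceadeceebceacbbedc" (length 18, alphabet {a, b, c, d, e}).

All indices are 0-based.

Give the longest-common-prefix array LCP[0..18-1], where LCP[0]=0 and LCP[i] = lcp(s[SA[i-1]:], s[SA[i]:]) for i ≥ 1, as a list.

[0, 1, 0, 1, 1, 0, 1, 1, 3, 2, 0, 1, 0, 2, 1, 1, 1, 1]

rank | idx | suffix
   0 |  11 | acbbedc
   1 |   2 | adeceebceacbbedc
   2 |  13 | bbedc
   3 |   8 | bceacbbedc
   4 |  14 | bedc
   5 |  17 | c
   6 |  12 | cbbedc
   7 |   9 | ceacbbedc
   8 |   0 | ceadeceebceacbbedc
   9 |   5 | ceebceacbbedc
  10 |  16 | dc
  11 |   3 | deceebceacbbedc
  12 |  10 | eacbbedc
  13 |   1 | eadeceebceacbbedc
  14 |   7 | ebceacbbedc
  15 |   4 | eceebceacbbedc
  16 |  15 | edc
  17 |   6 | eebceacbbedc

SA = [11, 2, 13, 8, 14, 17, 12, 9, 0, 5, 16, 3, 10, 1, 7, 4, 15, 6]
[i] adj suffixes → lcp
  [1] 11/2 → 1 ('a')
  [2] 2/13 → 0 ('')
  [3] 13/8 → 1 ('b')
  [4] 8/14 → 1 ('b')
  [5] 14/17 → 0 ('')
  [6] 17/12 → 1 ('c')
  [7] 12/9 → 1 ('c')
  [8] 9/0 → 3 ('cea')
  [9] 0/5 → 2 ('ce')
  [10] 5/16 → 0 ('')
  [11] 16/3 → 1 ('d')
  [12] 3/10 → 0 ('')
  [13] 10/1 → 2 ('ea')
  [14] 1/7 → 1 ('e')
  [15] 7/4 → 1 ('e')
  [16] 4/15 → 1 ('e')
  [17] 15/6 → 1 ('e')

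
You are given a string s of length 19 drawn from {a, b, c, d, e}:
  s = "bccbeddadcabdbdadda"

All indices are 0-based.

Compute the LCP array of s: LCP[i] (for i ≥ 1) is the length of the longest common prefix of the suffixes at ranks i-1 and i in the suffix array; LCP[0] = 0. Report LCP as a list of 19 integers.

sorted suffixes:
  #0 SA[0]=18  'a'
  #1 SA[1]=10  'abdbdadda'
  #2 SA[2]=7  'adcabdbdadda'
  #3 SA[3]=15  'adda'
  #4 SA[4]=0  'bccbeddadcabdbdadda'
  #5 SA[5]=13  'bdadda'
  #6 SA[6]=11  'bdbdadda'
  #7 SA[7]=3  'beddadcabdbdadda'
  #8 SA[8]=9  'cabdbdadda'
  #9 SA[9]=2  'cbeddadcabdbdadda'
  #10 SA[10]=1  'ccbeddadcabdbdadda'
  #11 SA[11]=17  'da'
  #12 SA[12]=6  'dadcabdbdadda'
  #13 SA[13]=14  'dadda'
  #14 SA[14]=12  'dbdadda'
  #15 SA[15]=8  'dcabdbdadda'
  #16 SA[16]=16  'dda'
  #17 SA[17]=5  'ddadcabdbdadda'
  #18 SA[18]=4  'eddadcabdbdadda'

SA = [18, 10, 7, 15, 0, 13, 11, 3, 9, 2, 1, 17, 6, 14, 12, 8, 16, 5, 4]
[i] adj suffixes → lcp
  [1] 18/10 → 1 ('a')
  [2] 10/7 → 1 ('a')
  [3] 7/15 → 2 ('ad')
  [4] 15/0 → 0 ('')
  [5] 0/13 → 1 ('b')
  [6] 13/11 → 2 ('bd')
  [7] 11/3 → 1 ('b')
  [8] 3/9 → 0 ('')
  [9] 9/2 → 1 ('c')
  [10] 2/1 → 1 ('c')
  [11] 1/17 → 0 ('')
  [12] 17/6 → 2 ('da')
  [13] 6/14 → 3 ('dad')
  [14] 14/12 → 1 ('d')
  [15] 12/8 → 1 ('d')
  [16] 8/16 → 1 ('d')
  [17] 16/5 → 3 ('dda')
  [18] 5/4 → 0 ('')

[0, 1, 1, 2, 0, 1, 2, 1, 0, 1, 1, 0, 2, 3, 1, 1, 1, 3, 0]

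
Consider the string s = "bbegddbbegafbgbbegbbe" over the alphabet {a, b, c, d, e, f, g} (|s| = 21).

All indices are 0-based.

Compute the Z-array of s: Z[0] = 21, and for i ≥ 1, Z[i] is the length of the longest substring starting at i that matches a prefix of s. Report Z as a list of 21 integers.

[21, 1, 0, 0, 0, 0, 4, 1, 0, 0, 0, 0, 1, 0, 4, 1, 0, 0, 3, 1, 0]

Z[0]=21
i=1: outside box; Z[1]=1 extend→box=[1,2)
i=2: outside box; Z[2]=0
i=3: outside box; Z[3]=0
i=4: outside box; Z[4]=0
i=5: outside box; Z[5]=0
i=6: outside box; Z[6]=4 extend→box=[6,10)
i=7: min(r-i=3, Z[1]=1)=1; Z[7]=1
i=8: min(r-i=2, Z[2]=0)=0; Z[8]=0
i=9: min(r-i=1, Z[3]=0)=0; Z[9]=0
i=10: outside box; Z[10]=0
i=11: outside box; Z[11]=0
i=12: outside box; Z[12]=1 extend→box=[12,13)
i=13: outside box; Z[13]=0
i=14: outside box; Z[14]=4 extend→box=[14,18)
i=15: min(r-i=3, Z[1]=1)=1; Z[15]=1
i=16: min(r-i=2, Z[2]=0)=0; Z[16]=0
i=17: min(r-i=1, Z[3]=0)=0; Z[17]=0
i=18: outside box; Z[18]=3 extend→box=[18,21)
i=19: min(r-i=2, Z[1]=1)=1; Z[19]=1
i=20: min(r-i=1, Z[2]=0)=0; Z[20]=0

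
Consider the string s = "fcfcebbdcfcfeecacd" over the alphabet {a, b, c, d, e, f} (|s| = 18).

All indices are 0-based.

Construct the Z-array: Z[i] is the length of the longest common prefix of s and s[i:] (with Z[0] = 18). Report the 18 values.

[18, 0, 2, 0, 0, 0, 0, 0, 0, 3, 0, 1, 0, 0, 0, 0, 0, 0]

Z[0]=18
i=1: outside box; Z[1]=0
i=2: outside box; Z[2]=2 scan→box=[2,4)
i=3: min(r-i=1, Z[1]=0)=0; Z[3]=0
i=4: outside box; Z[4]=0
i=5: outside box; Z[5]=0
i=6: outside box; Z[6]=0
i=7: outside box; Z[7]=0
i=8: outside box; Z[8]=0
i=9: outside box; Z[9]=3 scan→box=[9,12)
i=10: min(r-i=2, Z[1]=0)=0; Z[10]=0
i=11: min(r-i=1, Z[2]=2)=1; Z[11]=1
i=12: outside box; Z[12]=0
i=13: outside box; Z[13]=0
i=14: outside box; Z[14]=0
i=15: outside box; Z[15]=0
i=16: outside box; Z[16]=0
i=17: outside box; Z[17]=0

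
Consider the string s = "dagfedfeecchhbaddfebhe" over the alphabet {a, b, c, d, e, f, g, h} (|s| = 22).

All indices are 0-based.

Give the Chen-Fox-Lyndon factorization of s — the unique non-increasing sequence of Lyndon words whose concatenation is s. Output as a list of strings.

emit factor 1: 'd' (i=0, period=1)
emit factor 2: 'agfedfeecchhb' (i=1, period=13)
emit factor 3: 'addfebhe' (i=14, period=8)

["d", "agfedfeecchhb", "addfebhe"]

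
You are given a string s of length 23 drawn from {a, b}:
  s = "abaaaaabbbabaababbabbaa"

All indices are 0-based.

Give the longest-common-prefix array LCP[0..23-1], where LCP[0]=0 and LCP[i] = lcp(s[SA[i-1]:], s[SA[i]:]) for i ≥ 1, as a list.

sorted suffixes:
  #0 SA[0]=22  'a'
  #1 SA[1]=21  'aa'
  #2 SA[2]=2  'aaaaabbbabaababbabbaa'
  #3 SA[3]=3  'aaaabbbabaababbabbaa'
  #4 SA[4]=4  'aaabbbabaababbabbaa'
  #5 SA[5]=12  'aababbabbaa'
  #6 SA[6]=5  'aabbbabaababbabbaa'
  #7 SA[7]=0  'abaaaaabbbabaababbabbaa'
  #8 SA[8]=10  'abaababbabbaa'
  #9 SA[9]=13  'ababbabbaa'
  #10 SA[10]=18  'abbaa'
  #11 SA[11]=15  'abbabbaa'
  #12 SA[12]=6  'abbbabaababbabbaa'
  #13 SA[13]=20  'baa'
  #14 SA[14]=1  'baaaaabbbabaababbabbaa'
  #15 SA[15]=11  'baababbabbaa'
  #16 SA[16]=9  'babaababbabbaa'
  #17 SA[17]=17  'babbaa'
  #18 SA[18]=14  'babbabbaa'
  #19 SA[19]=19  'bbaa'
  #20 SA[20]=8  'bbabaababbabbaa'
  #21 SA[21]=16  'bbabbaa'
  #22 SA[22]=7  'bbbabaababbabbaa'

SA = [22, 21, 2, 3, 4, 12, 5, 0, 10, 13, 18, 15, 6, 20, 1, 11, 9, 17, 14, 19, 8, 16, 7]
rank  pair      lcp
   1  s[22:],s[21:]  1  'a'
   2  s[21:],s[2:]  2  'aa'
   3  s[2:],s[3:]  4  'aaaa'
   4  s[3:],s[4:]  3  'aaa'
   5  s[4:],s[12:]  2  'aa'
   6  s[12:],s[5:]  3  'aab'
   7  s[5:],s[0:]  1  'a'
   8  s[0:],s[10:]  4  'abaa'
   9  s[10:],s[13:]  3  'aba'
  10  s[13:],s[18:]  2  'ab'
  11  s[18:],s[15:]  4  'abba'
  12  s[15:],s[6:]  3  'abb'
  13  s[6:],s[20:]  0  ''
  14  s[20:],s[1:]  3  'baa'
  15  s[1:],s[11:]  3  'baa'
  16  s[11:],s[9:]  2  'ba'
  17  s[9:],s[17:]  3  'bab'
  18  s[17:],s[14:]  5  'babba'
  19  s[14:],s[19:]  1  'b'
  20  s[19:],s[8:]  3  'bba'
  21  s[8:],s[16:]  4  'bbab'
  22  s[16:],s[7:]  2  'bb'

[0, 1, 2, 4, 3, 2, 3, 1, 4, 3, 2, 4, 3, 0, 3, 3, 2, 3, 5, 1, 3, 4, 2]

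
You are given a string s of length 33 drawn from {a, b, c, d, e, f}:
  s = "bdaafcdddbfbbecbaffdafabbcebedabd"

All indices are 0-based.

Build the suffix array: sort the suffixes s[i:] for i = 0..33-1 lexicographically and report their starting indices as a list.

[2, 22, 30, 20, 3, 16, 15, 23, 11, 24, 31, 0, 12, 27, 9, 14, 5, 25, 32, 1, 29, 19, 8, 7, 6, 26, 13, 28, 21, 10, 4, 18, 17]

rank→(start, suffix):
  0 → (2, 'aafcdddbfbbecbaffdafabbcebedabd')
  1 → (22, 'abbcebedabd')
  2 → (30, 'abd')
  3 → (20, 'afabbcebedabd')
  4 → (3, 'afcdddbfbbecbaffdafabbcebedabd')
  5 → (16, 'affdafabbcebedabd')
  6 → (15, 'baffdafabbcebedabd')
  7 → (23, 'bbcebedabd')
  8 → (11, 'bbecbaffdafabbcebedabd')
  9 → (24, 'bcebedabd')
  10 → (31, 'bd')
  11 → (0, 'bdaafcdddbfbbecbaffdafabbcebedabd')
  12 → (12, 'becbaffdafabbcebedabd')
  13 → (27, 'bedabd')
  14 → (9, 'bfbbecbaffdafabbcebedabd')
  15 → (14, 'cbaffdafabbcebedabd')
  16 → (5, 'cdddbfbbecbaffdafabbcebedabd')
  17 → (25, 'cebedabd')
  18 → (32, 'd')
  19 → (1, 'daafcdddbfbbecbaffdafabbcebedabd')
  20 → (29, 'dabd')
  21 → (19, 'dafabbcebedabd')
  22 → (8, 'dbfbbecbaffdafabbcebedabd')
  23 → (7, 'ddbfbbecbaffdafabbcebedabd')
  24 → (6, 'dddbfbbecbaffdafabbcebedabd')
  25 → (26, 'ebedabd')
  26 → (13, 'ecbaffdafabbcebedabd')
  27 → (28, 'edabd')
  28 → (21, 'fabbcebedabd')
  29 → (10, 'fbbecbaffdafabbcebedabd')
  30 → (4, 'fcdddbfbbecbaffdafabbcebedabd')
  31 → (18, 'fdafabbcebedabd')
  32 → (17, 'ffdafabbcebedabd')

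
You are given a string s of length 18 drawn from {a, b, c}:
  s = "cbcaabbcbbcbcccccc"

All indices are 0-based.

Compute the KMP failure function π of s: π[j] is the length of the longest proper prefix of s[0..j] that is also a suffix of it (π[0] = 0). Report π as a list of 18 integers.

[0, 0, 1, 0, 0, 0, 0, 1, 2, 0, 1, 2, 3, 1, 1, 1, 1, 1]

π[0] = 0
j=1 s[j]='b': π[1]=0 (border '')
j=2 s[j]='c': π[2]=1 (border 'c')
j=3 s[j]='a': k: 1→0; π[3]=0 (border '')
j=4 s[j]='a': π[4]=0 (border '')
j=5 s[j]='b': π[5]=0 (border '')
j=6 s[j]='b': π[6]=0 (border '')
j=7 s[j]='c': π[7]=1 (border 'c')
j=8 s[j]='b': π[8]=2 (border 'cb')
j=9 s[j]='b': k: 2→0; π[9]=0 (border '')
j=10 s[j]='c': π[10]=1 (border 'c')
j=11 s[j]='b': π[11]=2 (border 'cb')
j=12 s[j]='c': π[12]=3 (border 'cbc')
j=13 s[j]='c': k: 3→1→0; π[13]=1 (border 'c')
j=14 s[j]='c': k: 1→0; π[14]=1 (border 'c')
j=15 s[j]='c': k: 1→0; π[15]=1 (border 'c')
j=16 s[j]='c': k: 1→0; π[16]=1 (border 'c')
j=17 s[j]='c': k: 1→0; π[17]=1 (border 'c')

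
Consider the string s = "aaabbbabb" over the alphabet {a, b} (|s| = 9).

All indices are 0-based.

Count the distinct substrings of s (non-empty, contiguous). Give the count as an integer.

33

rank | idx | suffix
   0 |   0 | aaabbbabb
   1 |   1 | aabbbabb
   2 |   6 | abb
   3 |   2 | abbbabb
   4 |   8 | b
   5 |   5 | babb
   6 |   7 | bb
   7 |   4 | bbabb
   8 |   3 | bbbabb

SA = [0, 1, 6, 2, 8, 5, 7, 4, 3]
i: (SA[i-1],SA[i]) lcp shared
  1: (0,1) 2 'aa'
  2: (1,6) 1 'a'
  3: (6,2) 3 'abb'
  4: (2,8) 0 ''
  5: (8,5) 1 'b'
  6: (5,7) 1 'b'
  7: (7,4) 2 'bb'
  8: (4,3) 2 'bb'

n(n+1)/2 = 9·10/2 = 45
Σ LCP = 0 + 2 + 1 + 3 + 0 + 1 + 1 + 2 + 2 = 12
distinct = 45 − 12 = 33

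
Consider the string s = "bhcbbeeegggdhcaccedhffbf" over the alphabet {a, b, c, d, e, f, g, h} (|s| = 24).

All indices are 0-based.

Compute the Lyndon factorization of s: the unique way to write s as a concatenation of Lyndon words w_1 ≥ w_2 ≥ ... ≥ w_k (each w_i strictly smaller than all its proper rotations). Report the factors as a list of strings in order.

emit factor 1: 'bhc' (i=0, period=3)
emit factor 2: 'bbeeegggdhc' (i=3, period=11)
emit factor 3: 'accedhffbf' (i=14, period=10)

["bhc", "bbeeegggdhc", "accedhffbf"]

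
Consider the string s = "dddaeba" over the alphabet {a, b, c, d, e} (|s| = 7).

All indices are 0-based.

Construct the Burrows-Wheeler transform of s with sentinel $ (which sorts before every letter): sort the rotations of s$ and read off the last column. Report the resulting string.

rank  rotation  last
    0  $dddaeba  a
    1  a$dddaeb  b
    2  aeba$ddd  d
    3  ba$dddae  e
    4  daeba$dd  d
    5  ddaeba$d  d
    6  dddaeba$  $
    7  eba$ddda  a

abdedd$a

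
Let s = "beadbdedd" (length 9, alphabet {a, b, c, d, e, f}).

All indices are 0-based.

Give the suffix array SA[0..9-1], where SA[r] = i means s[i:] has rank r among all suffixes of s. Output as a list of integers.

[2, 4, 0, 8, 3, 7, 5, 1, 6]

rank→(start, suffix):
  0 → (2, 'adbdedd')
  1 → (4, 'bdedd')
  2 → (0, 'beadbdedd')
  3 → (8, 'd')
  4 → (3, 'dbdedd')
  5 → (7, 'dd')
  6 → (5, 'dedd')
  7 → (1, 'eadbdedd')
  8 → (6, 'edd')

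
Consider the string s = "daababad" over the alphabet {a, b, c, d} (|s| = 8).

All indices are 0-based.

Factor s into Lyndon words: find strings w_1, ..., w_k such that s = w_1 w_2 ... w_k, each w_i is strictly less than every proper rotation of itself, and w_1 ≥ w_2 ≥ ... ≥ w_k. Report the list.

["d", "aababad"]

emit factor 1: 'd' (i=0, period=1)
emit factor 2: 'aababad' (i=1, period=7)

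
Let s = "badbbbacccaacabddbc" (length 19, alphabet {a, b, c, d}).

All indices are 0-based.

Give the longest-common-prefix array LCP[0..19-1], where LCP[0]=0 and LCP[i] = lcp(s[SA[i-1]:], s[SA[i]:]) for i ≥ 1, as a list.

[0, 1, 1, 2, 1, 0, 2, 1, 2, 1, 1, 0, 1, 2, 1, 2, 0, 2, 1]

rank→(start, suffix):
  0 → (10, 'aacabddbc')
  1 → (13, 'abddbc')
  2 → (11, 'acabddbc')
  3 → (6, 'acccaacabddbc')
  4 → (1, 'adbbbacccaacabddbc')
  5 → (5, 'bacccaacabddbc')
  6 → (0, 'badbbbacccaacabddbc')
  7 → (4, 'bbacccaacabddbc')
  8 → (3, 'bbbacccaacabddbc')
  9 → (17, 'bc')
  10 → (14, 'bddbc')
  11 → (18, 'c')
  12 → (9, 'caacabddbc')
  13 → (12, 'cabddbc')
  14 → (8, 'ccaacabddbc')
  15 → (7, 'cccaacabddbc')
  16 → (2, 'dbbbacccaacabddbc')
  17 → (16, 'dbc')
  18 → (15, 'ddbc')

SA = [10, 13, 11, 6, 1, 5, 0, 4, 3, 17, 14, 18, 9, 12, 8, 7, 2, 16, 15]
i: (SA[i-1],SA[i]) lcp shared
  1: (10,13) 1 'a'
  2: (13,11) 1 'a'
  3: (11,6) 2 'ac'
  4: (6,1) 1 'a'
  5: (1,5) 0 ''
  6: (5,0) 2 'ba'
  7: (0,4) 1 'b'
  8: (4,3) 2 'bb'
  9: (3,17) 1 'b'
  10: (17,14) 1 'b'
  11: (14,18) 0 ''
  12: (18,9) 1 'c'
  13: (9,12) 2 'ca'
  14: (12,8) 1 'c'
  15: (8,7) 2 'cc'
  16: (7,2) 0 ''
  17: (2,16) 2 'db'
  18: (16,15) 1 'd'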